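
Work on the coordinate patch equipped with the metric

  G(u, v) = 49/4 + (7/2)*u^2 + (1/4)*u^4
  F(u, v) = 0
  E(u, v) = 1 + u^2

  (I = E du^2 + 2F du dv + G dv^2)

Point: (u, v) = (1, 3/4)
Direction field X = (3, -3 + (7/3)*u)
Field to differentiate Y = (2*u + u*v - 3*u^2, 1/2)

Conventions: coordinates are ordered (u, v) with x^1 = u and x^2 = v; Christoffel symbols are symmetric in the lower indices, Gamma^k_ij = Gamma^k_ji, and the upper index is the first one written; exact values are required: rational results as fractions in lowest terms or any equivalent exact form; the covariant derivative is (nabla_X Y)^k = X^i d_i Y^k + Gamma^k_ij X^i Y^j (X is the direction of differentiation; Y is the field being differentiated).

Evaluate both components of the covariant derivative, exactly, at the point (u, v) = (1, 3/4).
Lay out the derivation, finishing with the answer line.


E = 2, F = 0, G = 16 at the point
E_u = 2, E_v = 0, F_u = 0, F_v = 0, G_u = 8, G_v = 0
EG - F^2 = 32;  g^inv = (1/32) * [[16, 0], [0, 2]]
first-kind symbols [ij,l] = (1/2)(d_i g_jl + d_j g_il - d_l g_ij): [uu,u] = E_u/2 = 1, [uu,v] = F_u - E_v/2 = 0, [uv,u] = E_v/2 = 0, [uv,v] = G_u/2 = 4, [vv,u] = F_v - G_u/2 = -4, [vv,v] = G_v/2 = 0
Gamma^u_ij = (G*[ij,u] - F*[ij,v])/(EG - F^2), Gamma^v_ij = (E*[ij,v] - F*[ij,u])/(EG - F^2)
Gamma_uuu = 1/2, Gamma_uuv = 0, Gamma_uvv = -2, Gamma_vuu = 0, Gamma_vuv = 1/4, Gamma_vvv = 0
X = (3, -2/3), Y = (-1/4, 1/2) at the point

Answer: (nabla_X Y)^u = -81/8, (nabla_X Y)^v = 5/12


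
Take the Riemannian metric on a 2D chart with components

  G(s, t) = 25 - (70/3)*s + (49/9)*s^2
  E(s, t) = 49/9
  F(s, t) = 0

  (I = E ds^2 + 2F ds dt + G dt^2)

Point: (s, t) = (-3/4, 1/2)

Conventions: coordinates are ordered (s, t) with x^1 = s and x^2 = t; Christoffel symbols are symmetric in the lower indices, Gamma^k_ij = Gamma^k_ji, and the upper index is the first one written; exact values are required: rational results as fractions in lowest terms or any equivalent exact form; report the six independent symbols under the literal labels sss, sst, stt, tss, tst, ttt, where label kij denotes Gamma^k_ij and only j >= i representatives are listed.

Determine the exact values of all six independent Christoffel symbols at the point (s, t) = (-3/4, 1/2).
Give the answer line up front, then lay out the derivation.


Answer: Gamma_sss = 0, Gamma_sst = 0, Gamma_stt = 81/28, Gamma_tss = 0, Gamma_tst = -28/81, Gamma_ttt = 0

E = 49/9, F = 0, G = 729/16 at the point
E_s = 0, E_t = 0, F_s = 0, F_t = 0, G_s = -63/2, G_t = 0
EG - F^2 = 3969/16;  g^inv = (16/3969) * [[729/16, 0], [0, 49/9]]
first-kind symbols [ij,l] = (1/2)(d_i g_jl + d_j g_il - d_l g_ij): [ss,s] = E_s/2 = 0, [ss,t] = F_s - E_t/2 = 0, [st,s] = E_t/2 = 0, [st,t] = G_s/2 = -63/4, [tt,s] = F_t - G_s/2 = 63/4, [tt,t] = G_t/2 = 0
Gamma^s_ij = (G*[ij,s] - F*[ij,t])/(EG - F^2), Gamma^t_ij = (E*[ij,t] - F*[ij,s])/(EG - F^2)


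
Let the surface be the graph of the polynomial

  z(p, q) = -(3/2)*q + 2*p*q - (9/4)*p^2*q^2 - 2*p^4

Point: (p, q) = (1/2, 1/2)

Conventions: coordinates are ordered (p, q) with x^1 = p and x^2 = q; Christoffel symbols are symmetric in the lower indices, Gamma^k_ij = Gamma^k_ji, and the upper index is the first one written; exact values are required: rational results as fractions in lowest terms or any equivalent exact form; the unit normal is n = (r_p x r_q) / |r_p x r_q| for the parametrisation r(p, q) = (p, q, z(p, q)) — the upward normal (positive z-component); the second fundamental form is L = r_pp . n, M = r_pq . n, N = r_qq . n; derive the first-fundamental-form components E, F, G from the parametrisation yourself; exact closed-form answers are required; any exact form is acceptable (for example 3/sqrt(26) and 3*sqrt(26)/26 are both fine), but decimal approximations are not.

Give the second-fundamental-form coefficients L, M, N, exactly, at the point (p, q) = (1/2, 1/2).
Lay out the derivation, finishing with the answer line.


z_p = -9/16, z_q = -17/16, z_pp = -57/8, z_pq = -1/4, z_qq = -9/8
E = 337/256, F = 153/256, G = 545/256; answer radicand W^2 = 313/128
unnormalised second-form numerators: l = -57/8, m = -1/4, n = -9/8; L = l/sqrt(313/128), and similarly M = m/sqrt(W^2), N = n/sqrt(W^2)

Answer: L = -57*sqrt(626)/313, M = -2*sqrt(626)/313, N = -9*sqrt(626)/313


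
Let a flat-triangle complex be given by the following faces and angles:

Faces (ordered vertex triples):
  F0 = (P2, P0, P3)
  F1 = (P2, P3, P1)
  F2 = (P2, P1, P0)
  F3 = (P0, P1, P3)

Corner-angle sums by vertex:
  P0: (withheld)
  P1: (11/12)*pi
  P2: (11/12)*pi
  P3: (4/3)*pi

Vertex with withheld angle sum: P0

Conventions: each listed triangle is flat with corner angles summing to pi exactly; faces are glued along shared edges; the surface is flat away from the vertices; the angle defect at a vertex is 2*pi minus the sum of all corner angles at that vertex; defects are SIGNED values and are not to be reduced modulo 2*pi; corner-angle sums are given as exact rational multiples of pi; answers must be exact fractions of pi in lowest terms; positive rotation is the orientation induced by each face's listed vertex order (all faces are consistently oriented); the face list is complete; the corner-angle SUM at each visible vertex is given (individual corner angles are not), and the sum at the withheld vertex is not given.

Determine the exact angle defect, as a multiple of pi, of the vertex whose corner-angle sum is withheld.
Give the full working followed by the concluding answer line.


V = 4, E = 6, F = 4; chi = V - E + F = 2
Gauss-Bonnet: total defect = 2*pi*chi = 4*pi; visible defects sum to (17/6)*pi

Answer: defect(P0) = (7/6)*pi


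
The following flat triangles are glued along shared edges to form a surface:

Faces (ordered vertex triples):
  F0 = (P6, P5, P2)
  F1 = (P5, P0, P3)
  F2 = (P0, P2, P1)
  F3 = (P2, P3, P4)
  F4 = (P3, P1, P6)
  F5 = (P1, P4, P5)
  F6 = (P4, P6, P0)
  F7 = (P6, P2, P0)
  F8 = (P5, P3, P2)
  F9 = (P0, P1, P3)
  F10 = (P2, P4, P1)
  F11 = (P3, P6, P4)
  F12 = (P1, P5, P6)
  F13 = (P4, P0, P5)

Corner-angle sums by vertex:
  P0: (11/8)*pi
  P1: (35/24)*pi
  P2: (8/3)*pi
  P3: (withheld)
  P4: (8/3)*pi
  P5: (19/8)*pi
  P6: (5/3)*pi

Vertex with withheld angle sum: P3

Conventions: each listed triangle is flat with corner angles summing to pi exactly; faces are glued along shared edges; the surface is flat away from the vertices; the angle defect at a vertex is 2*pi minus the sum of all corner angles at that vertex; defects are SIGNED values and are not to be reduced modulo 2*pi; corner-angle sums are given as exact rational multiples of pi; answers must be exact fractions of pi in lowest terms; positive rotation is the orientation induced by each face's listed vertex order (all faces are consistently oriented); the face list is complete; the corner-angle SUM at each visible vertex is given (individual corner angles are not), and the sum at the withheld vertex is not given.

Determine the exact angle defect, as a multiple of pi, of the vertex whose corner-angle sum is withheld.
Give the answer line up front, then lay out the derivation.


Answer: defect(P3) = (5/24)*pi

V = 7, E = 21, F = 14; chi = V - E + F = 0
Gauss-Bonnet: total defect = 2*pi*chi = 0; visible defects sum to (-5/24)*pi


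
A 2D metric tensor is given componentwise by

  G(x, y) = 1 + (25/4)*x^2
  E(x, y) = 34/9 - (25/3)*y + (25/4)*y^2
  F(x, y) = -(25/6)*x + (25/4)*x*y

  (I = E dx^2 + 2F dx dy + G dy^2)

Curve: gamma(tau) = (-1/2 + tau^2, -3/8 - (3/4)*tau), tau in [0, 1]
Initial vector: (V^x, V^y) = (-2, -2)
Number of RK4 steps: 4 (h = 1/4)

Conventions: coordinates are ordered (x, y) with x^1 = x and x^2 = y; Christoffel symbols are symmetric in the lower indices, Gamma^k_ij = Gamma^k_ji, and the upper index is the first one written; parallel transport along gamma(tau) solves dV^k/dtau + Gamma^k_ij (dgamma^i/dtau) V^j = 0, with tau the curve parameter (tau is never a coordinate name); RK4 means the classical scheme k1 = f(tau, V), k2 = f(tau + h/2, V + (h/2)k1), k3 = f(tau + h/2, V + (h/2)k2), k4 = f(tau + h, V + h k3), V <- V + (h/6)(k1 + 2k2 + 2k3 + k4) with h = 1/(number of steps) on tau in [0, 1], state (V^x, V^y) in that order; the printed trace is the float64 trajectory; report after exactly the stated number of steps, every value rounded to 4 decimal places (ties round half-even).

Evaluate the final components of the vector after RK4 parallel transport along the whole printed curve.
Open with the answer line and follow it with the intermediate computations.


Answer: V^x = -2.2420, V^y = -1.9005

gamma'(tau) = (2*tau, -3/4); f(tau, V)^k = -Gamma^k_ij(gamma(tau)) gamma'^i(tau) V^j; h = 1/4; intermediate values shown to 6 dp
curve data and Christoffel symbols at the stage parameters:
  tau = 0.000000: gamma = (-0.500000, -0.375000), gamma' = (0.000000, -0.750000); Gamma_xxx = 0.000000, Gamma_xxy = -0.696735, Gamma_xyy = 0.000000, Gamma_yxx = 0.000000, Gamma_yxy = -0.334433, Gamma_yyy = 0.000000
  tau = 0.125000: gamma = (-0.484375, -0.468750), gamma' = (0.250000, -0.750000); Gamma_xxx = 0.000000, Gamma_xxy = -0.674322, Gamma_xyy = 0.000000, Gamma_yxx = 0.000000, Gamma_yxy = -0.287669, Gamma_yyy = 0.000000
  tau = 0.250000: gamma = (-0.437500, -0.562500), gamma' = (0.500000, -0.750000); Gamma_xxx = 0.000000, Gamma_xxy = -0.660041, Gamma_xyy = 0.000000, Gamma_yxx = 0.000000, Gamma_yxy = -0.234930, Gamma_yyy = 0.000000
  tau = 0.375000: gamma = (-0.359375, -0.656250), gamma' = (0.750000, -0.750000); Gamma_xxx = 0.000000, Gamma_xxy = -0.648724, Gamma_xyy = 0.000000, Gamma_yxx = 0.000000, Gamma_yxy = -0.176228, Gamma_yyy = 0.000000
  tau = 0.500000: gamma = (-0.250000, -0.750000), gamma' = (1.000000, -0.750000); Gamma_xxx = 0.000000, Gamma_xxy = -0.635435, Gamma_xyy = 0.000000, Gamma_yxx = 0.000000, Gamma_yxy = -0.112136, Gamma_yyy = 0.000000
  tau = 0.625000: gamma = (-0.109375, -0.843750), gamma' = (1.250000, -0.750000); Gamma_xxx = 0.000000, Gamma_xxy = -0.615662, Gamma_xyy = 0.000000, Gamma_yxx = 0.000000, Gamma_yxy = -0.044582, Gamma_yyy = 0.000000
  tau = 0.750000: gamma = (0.062500, -0.937500), gamma' = (1.500000, -0.750000); Gamma_xxx = 0.000000, Gamma_xxy = -0.586049, Gamma_xyy = 0.000000, Gamma_yxx = 0.000000, Gamma_yxy = 0.022833, Gamma_yyy = 0.000000
  tau = 0.875000: gamma = (0.265625, -1.031250), gamma' = (1.750000, -0.750000); Gamma_xxx = 0.000000, Gamma_xxy = -0.545344, Gamma_xyy = 0.000000, Gamma_yxx = 0.000000, Gamma_yxy = 0.085315, Gamma_yyy = 0.000000
  tau = 1.000000: gamma = (0.500000, -1.125000), gamma' = (2.000000, -0.750000); Gamma_xxx = 0.000000, Gamma_xxy = -0.494926, Gamma_xyy = 0.000000, Gamma_yxx = 0.000000, Gamma_yxy = 0.138119, Gamma_yyy = 0.000000
step 0: V^x = -2.0000, V^y = -2.0000
step 1: k1 = (1.045102, 0.501649), k2 = (0.618824, 0.263994), k3 = (0.640764, 0.273354), k4 = (0.273274, 0.097267); V <- V + (h/6)(k1 + 2k2 + 2k3 + k4): V^x = -1.8401, V^y = -1.9303
step 2: k1 = (0.273880, 0.097483), k2 = (-0.054597, -0.014831), k3 = (-0.041450, -0.011260), k4 = (-0.346460, -0.061140); V <- V + (h/6)(k1 + 2k2 + 2k3 + k4): V^x = -1.8511, V^y = -1.9309
step 3: k1 = (-0.344773, -0.060842), k2 = (-0.617198, -0.044694), k3 = (-0.599920, -0.043443), k4 = (-0.827412, 0.032237); V <- V + (h/6)(k1 + 2k2 + 2k3 + k4): V^x = -2.0014, V^y = -1.9395
step 4: k1 = (-0.825243, 0.032152), k2 = (-0.986316, 0.154301), k3 = (-0.963509, 0.150733), k4 = (-1.050160, 0.293068); V <- V + (h/6)(k1 + 2k2 + 2k3 + k4): V^x = -2.2420, V^y = -1.9005


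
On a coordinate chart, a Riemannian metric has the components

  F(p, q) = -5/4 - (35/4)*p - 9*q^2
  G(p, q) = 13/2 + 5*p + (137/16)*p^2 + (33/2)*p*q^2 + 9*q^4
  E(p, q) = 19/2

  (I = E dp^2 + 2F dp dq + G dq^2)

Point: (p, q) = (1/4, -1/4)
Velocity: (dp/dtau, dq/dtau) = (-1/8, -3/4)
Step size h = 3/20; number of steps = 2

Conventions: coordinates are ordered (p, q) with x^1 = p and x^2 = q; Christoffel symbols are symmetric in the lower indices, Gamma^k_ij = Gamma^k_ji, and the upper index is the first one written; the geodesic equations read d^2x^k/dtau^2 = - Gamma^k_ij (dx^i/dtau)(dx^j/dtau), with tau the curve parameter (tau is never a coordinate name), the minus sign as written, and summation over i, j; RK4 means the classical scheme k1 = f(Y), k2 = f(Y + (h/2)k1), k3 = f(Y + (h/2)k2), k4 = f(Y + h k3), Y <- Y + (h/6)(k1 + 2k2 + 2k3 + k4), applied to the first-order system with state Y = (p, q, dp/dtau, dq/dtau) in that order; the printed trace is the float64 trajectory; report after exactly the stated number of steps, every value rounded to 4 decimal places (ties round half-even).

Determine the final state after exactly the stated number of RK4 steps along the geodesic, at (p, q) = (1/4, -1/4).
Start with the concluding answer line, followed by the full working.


Answer: p = 0.2116, q = -0.4744, dp/dtau = -0.1391, dq/dtau = -0.7454

f(Y) = (dp/dtau, dq/dtau, -Gamma^p_ij Y'^i Y'^j, -Gamma^q_ij Y'^i Y'^j) with the Gammas evaluated at the stage position; h = 0.150000; intermediate values shown to 6 dp
step 0: p = 0.2500, q = -0.2500, dp/dtau = -0.1250, dq/dtau = -0.7500
step 1:
  k1: at (p, q) = (0.250000, -0.250000), (dp/dtau, dq/dtau) = (-0.125000, -0.750000); Gamma_ppp = -0.534415, Gamma_ppq = 0.314923, Gamma_pqq = -0.166117, Gamma_qpp = -1.269235, Gamma_qpq = 0.747942, Gamma_qqq = -0.230466; k1 = (-0.125000, -0.750000, 0.042743, 0.009230)
  k2: at (p, q) = (0.240625, -0.306250), (dp/dtau, dq/dtau) = (-0.121794, -0.749308); Gamma_ppp = -0.569332, Gamma_ppq = 0.347072, Gamma_pqq = -0.088846, Gamma_qpp = -1.287906, Gamma_qpq = 0.785124, Gamma_qqq = -0.243460; k2 = (-0.121794, -0.749308, -0.005019, 0.012495)
  k3: at (p, q) = (0.240865, -0.306198), (dp/dtau, dq/dtau) = (-0.125376, -0.749063); Gamma_ppp = -0.569513, Gamma_ppq = 0.347299, Gamma_pqq = -0.089293, Gamma_qpp = -1.287758, Gamma_qpq = 0.785298, Gamma_qqq = -0.243715; k3 = (-0.125376, -0.749063, -0.006179, 0.009487)
  k4: at (p, q) = (0.231194, -0.362359), (dp/dtau, dq/dtau) = (-0.125927, -0.748577); Gamma_ppp = -0.614145, Gamma_ppq = 0.390446, Gamma_pqq = -0.024536, Gamma_qpp = -1.309718, Gamma_qpq = 0.832660, Gamma_qqq = -0.267743; k4 = (-0.125927, -0.748577, -0.050123, 0.013820)
  Y <- Y + (h/6)(k1 + 2k2 + 2k3 + k4): p = 0.2314, q = -0.3624, dp/dtau = -0.1257, dq/dtau = -0.7483
step 2:
  k1: at (p, q) = (0.231368, -0.362383), (dp/dtau, dq/dtau) = (-0.125744, -0.748325); Gamma_ppp = -0.614334, Gamma_ppq = 0.390681, Gamma_pqq = -0.024822, Gamma_qpp = -1.309626, Gamma_qpq = 0.832846, Gamma_qqq = -0.267978; k1 = (-0.125744, -0.748325, -0.049911, 0.014035)
  k2: at (p, q) = (0.221937, -0.418507), (dp/dtau, dq/dtau) = (-0.129488, -0.747272); Gamma_ppp = -0.669938, Gamma_ppq = 0.447542, Gamma_pqq = 0.024168, Gamma_qpp = -1.334737, Gamma_qpq = 0.891652, Gamma_qqq = -0.305818; k2 = (-0.129488, -0.747272, -0.088873, 0.020596)
  k3: at (p, q) = (0.221657, -0.418428), (dp/dtau, dq/dtau) = (-0.132410, -0.746780); Gamma_ppp = -0.669577, Gamma_ppq = 0.447076, Gamma_pqq = 0.024656, Gamma_qpp = -1.334873, Gamma_qpq = 0.891293, Gamma_qqq = -0.305361; k3 = (-0.132410, -0.746780, -0.090425, 0.017433)
  k4: at (p, q) = (0.211507, -0.474400), (dp/dtau, dq/dtau) = (-0.139308, -0.745710); Gamma_ppp = -0.735919, Gamma_ppq = 0.518738, Gamma_pqq = 0.056376, Gamma_qpp = -1.363829, Gamma_qpq = 0.961341, Gamma_qqq = -0.358141; k4 = (-0.139308, -0.745710, -0.124844, 0.025888)
  Y <- Y + (h/6)(k1 + 2k2 + 2k3 + k4): p = 0.2116, q = -0.4744, dp/dtau = -0.1391, dq/dtau = -0.7454


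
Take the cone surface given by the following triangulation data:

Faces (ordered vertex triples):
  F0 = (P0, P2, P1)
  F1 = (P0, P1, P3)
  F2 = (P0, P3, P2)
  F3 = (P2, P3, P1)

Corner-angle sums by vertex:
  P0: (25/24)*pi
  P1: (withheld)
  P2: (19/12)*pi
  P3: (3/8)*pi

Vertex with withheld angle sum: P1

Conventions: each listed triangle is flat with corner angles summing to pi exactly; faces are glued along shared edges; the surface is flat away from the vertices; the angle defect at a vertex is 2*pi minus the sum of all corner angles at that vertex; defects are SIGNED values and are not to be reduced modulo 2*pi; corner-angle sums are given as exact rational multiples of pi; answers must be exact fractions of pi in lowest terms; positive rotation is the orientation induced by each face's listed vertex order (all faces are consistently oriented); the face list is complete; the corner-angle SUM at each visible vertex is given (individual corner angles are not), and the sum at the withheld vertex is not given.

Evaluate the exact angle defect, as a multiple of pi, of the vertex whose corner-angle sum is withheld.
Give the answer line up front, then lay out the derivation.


Answer: defect(P1) = pi

V = 4, E = 6, F = 4; chi = V - E + F = 2
Gauss-Bonnet: total defect = 2*pi*chi = 4*pi; visible defects sum to 3*pi


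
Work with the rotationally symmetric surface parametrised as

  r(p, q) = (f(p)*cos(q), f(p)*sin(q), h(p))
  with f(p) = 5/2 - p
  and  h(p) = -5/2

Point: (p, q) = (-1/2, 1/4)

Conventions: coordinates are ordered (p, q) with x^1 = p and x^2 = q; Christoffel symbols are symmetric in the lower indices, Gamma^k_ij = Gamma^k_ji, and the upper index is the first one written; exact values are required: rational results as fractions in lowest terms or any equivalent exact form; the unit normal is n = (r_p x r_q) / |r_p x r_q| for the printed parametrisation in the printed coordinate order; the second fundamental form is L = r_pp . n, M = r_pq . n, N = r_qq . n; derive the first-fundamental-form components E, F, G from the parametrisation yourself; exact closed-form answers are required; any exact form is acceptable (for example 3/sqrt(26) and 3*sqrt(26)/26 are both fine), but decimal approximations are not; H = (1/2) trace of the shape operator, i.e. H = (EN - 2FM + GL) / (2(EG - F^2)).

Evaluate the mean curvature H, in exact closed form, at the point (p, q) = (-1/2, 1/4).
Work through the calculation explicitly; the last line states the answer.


f = 3, f' = -1, f'' = 0, h' = 0, h'' = 0
E = 1, F = 0, G = 9; answer radicand W^2 = 1
unnormalised second-form numerators: l = 0, m = 0, n = 0; L = l/sqrt(1), and similarly M = m/sqrt(W^2), N = n/sqrt(W^2)
H = (E*n - 2*F*m + G*l) / (2*(EG - F^2)*sqrt(W^2)); E*n - 2*F*m + G*l = 0, EG - F^2 = 9, so H = (0)/sqrt(1)

Answer: H = 0


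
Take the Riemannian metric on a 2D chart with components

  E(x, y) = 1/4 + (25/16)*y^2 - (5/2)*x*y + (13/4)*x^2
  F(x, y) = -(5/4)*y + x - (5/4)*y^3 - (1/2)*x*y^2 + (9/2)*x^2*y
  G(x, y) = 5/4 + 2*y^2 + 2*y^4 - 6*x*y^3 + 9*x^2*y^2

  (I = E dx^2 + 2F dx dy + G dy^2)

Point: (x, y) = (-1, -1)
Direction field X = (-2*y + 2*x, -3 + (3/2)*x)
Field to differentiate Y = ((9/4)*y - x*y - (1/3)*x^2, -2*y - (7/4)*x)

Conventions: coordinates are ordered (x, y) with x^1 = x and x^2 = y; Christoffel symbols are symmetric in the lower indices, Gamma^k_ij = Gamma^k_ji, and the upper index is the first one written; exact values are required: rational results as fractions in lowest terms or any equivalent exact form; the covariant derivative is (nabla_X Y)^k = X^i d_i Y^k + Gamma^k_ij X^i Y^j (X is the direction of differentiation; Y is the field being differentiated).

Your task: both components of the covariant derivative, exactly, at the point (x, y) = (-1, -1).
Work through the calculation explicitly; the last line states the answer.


E = 41/16, F = -5/2, G = 33/4 at the point
E_x = -4, E_y = -5/8, F_x = 19/2, F_y = -3/2, G_x = -12, G_y = -12
EG - F^2 = 953/64;  g^inv = (64/953) * [[33/4, 5/2], [5/2, 41/16]]
first-kind symbols [ij,l] = (1/2)(d_i g_jl + d_j g_il - d_l g_ij): [xx,x] = E_x/2 = -2, [xx,y] = F_x - E_y/2 = 157/16, [xy,x] = E_y/2 = -5/16, [xy,y] = G_x/2 = -6, [yy,x] = F_y - G_x/2 = 9/2, [yy,y] = G_y/2 = -6
Gamma^x_ij = (G*[ij,x] - F*[ij,y])/(EG - F^2), Gamma^y_ij = (E*[ij,y] - F*[ij,x])/(EG - F^2)
Gamma_xxx = 514/953, Gamma_xxy = -1125/953, Gamma_xyy = 1416/953, Gamma_yxx = 5157/3812, Gamma_yxy = -1034/953, Gamma_yyy = -264/953
X = (0, -9/2), Y = (-43/12, 15/4) at the point

Answer: (nabla_X Y)^x = -223893/3812, (nabla_X Y)^y = -14565/3812


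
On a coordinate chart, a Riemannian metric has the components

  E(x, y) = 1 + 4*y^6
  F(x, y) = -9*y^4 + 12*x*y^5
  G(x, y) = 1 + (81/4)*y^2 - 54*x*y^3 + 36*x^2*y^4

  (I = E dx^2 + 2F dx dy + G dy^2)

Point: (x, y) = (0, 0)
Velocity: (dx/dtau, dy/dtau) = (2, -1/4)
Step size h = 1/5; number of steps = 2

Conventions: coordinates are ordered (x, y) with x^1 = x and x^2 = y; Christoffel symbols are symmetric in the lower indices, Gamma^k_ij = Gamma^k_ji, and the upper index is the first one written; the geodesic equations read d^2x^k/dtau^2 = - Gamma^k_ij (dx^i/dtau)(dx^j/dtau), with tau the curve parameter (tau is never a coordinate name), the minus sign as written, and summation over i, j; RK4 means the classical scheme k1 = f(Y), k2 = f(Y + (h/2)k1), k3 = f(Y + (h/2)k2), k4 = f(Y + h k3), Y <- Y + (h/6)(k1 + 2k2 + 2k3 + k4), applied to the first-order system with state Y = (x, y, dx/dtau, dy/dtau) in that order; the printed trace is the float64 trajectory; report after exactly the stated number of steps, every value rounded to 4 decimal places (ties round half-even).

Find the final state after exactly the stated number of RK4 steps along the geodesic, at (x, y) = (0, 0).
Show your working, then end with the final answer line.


f(Y) = (dx/dtau, dy/dtau, -Gamma^x_ij Y'^i Y'^j, -Gamma^y_ij Y'^i Y'^j) with the Gammas evaluated at the stage position; h = 0.200000; intermediate values shown to 6 dp
step 0: x = 0.0000, y = 0.0000, dx/dtau = 2.0000, dy/dtau = -0.2500
step 1:
  k1: at (x, y) = (0.000000, 0.000000), (dx/dtau, dy/dtau) = (2.000000, -0.250000); Gamma_xxx = 0.000000, Gamma_xxy = 0.000000, Gamma_xyy = 0.000000, Gamma_yxx = 0.000000, Gamma_yxy = 0.000000, Gamma_yyy = 0.000000; k1 = (2.000000, -0.250000, 0.000000, 0.000000)
  k2: at (x, y) = (0.200000, -0.025000), (dx/dtau, dy/dtau) = (2.000000, -0.250000); Gamma_xxx = 0.000000, Gamma_xxy = 0.000000, Gamma_xyy = 0.000141, Gamma_yxx = 0.000000, Gamma_yxy = 0.000419, Gamma_yyy = -0.509880; k2 = (2.000000, -0.250000, -0.000009, 0.032287)
  k3: at (x, y) = (0.200000, -0.025000), (dx/dtau, dy/dtau) = (1.999999, -0.246771); Gamma_xxx = 0.000000, Gamma_xxy = 0.000000, Gamma_xyy = 0.000141, Gamma_yxx = 0.000000, Gamma_yxy = 0.000419, Gamma_yyy = -0.509880; k3 = (1.999999, -0.246771, -0.000009, 0.031464)
  k4: at (x, y) = (0.400000, -0.049354), (dx/dtau, dy/dtau) = (1.999998, -0.243707); Gamma_xxx = 0.000000, Gamma_xxy = -0.000003, Gamma_xyy = 0.001083, Gamma_yxx = 0.000000, Gamma_yxy = 0.003167, Gamma_yyy = -1.026402; k4 = (1.999998, -0.243707, -0.000068, 0.064048)
  Y <- Y + (h/6)(k1 + 2k2 + 2k3 + k4): x = 0.4000, y = -0.0496, dx/dtau = 2.0000, dy/dtau = -0.2436
step 2:
  k1: at (x, y) = (0.400000, -0.049575), (dx/dtau, dy/dtau) = (1.999997, -0.243615); Gamma_xxx = 0.000000, Gamma_xxy = -0.000003, Gamma_xyy = 0.001097, Gamma_yxx = 0.000000, Gamma_yxy = 0.003208, Gamma_yyy = -1.030873; k1 = (1.999997, -0.243615, -0.000068, 0.064307)
  k2: at (x, y) = (0.600000, -0.073936), (dx/dtau, dy/dtau) = (1.999990, -0.237184); Gamma_xxx = 0.000000, Gamma_xxy = -0.000024, Gamma_xyy = 0.003619, Gamma_yxx = 0.000000, Gamma_yxy = 0.010282, Gamma_yyy = -1.577473; k2 = (1.999990, -0.237184, -0.000226, 0.098497)
  k3: at (x, y) = (0.599999, -0.073293), (dx/dtau, dy/dtau) = (1.999974, -0.233765); Gamma_xxx = 0.000000, Gamma_xxy = -0.000023, Gamma_xyy = 0.003529, Gamma_yxx = 0.000000, Gamma_yxy = 0.010031, Gamma_yyy = -1.564714; k3 = (1.999974, -0.233765, -0.000214, 0.094885)
  k4: at (x, y) = (0.799995, -0.096328), (dx/dtau, dy/dtau) = (1.999954, -0.224638); Gamma_xxx = 0.000000, Gamma_xxy = -0.000081, Gamma_xyy = 0.007894, Gamma_yxx = 0.000000, Gamma_yxy = 0.021663, Gamma_yyy = -2.110791; k4 = (1.999954, -0.224638, -0.000471, 0.125980)
  Y <- Y + (h/6)(k1 + 2k2 + 2k3 + k4): x = 0.8000, y = -0.0966, dx/dtau = 1.9999, dy/dtau = -0.2244

Answer: x = 0.8000, y = -0.0966, dx/dtau = 1.9999, dy/dtau = -0.2244


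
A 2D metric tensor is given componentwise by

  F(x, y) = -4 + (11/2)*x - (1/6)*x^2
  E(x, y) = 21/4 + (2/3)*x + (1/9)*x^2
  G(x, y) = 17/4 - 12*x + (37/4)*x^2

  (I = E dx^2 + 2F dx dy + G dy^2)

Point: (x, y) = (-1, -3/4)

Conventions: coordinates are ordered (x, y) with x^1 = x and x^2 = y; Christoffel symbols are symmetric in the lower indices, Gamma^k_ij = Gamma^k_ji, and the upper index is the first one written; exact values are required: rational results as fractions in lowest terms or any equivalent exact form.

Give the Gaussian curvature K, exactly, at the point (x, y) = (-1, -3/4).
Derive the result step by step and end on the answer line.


E = 169/36, F = -29/3, G = 51/2, EG - F^2 = 1891/72 at the point
E_x = 4/9, E_y = 0, F_x = 35/6, F_y = 0, G_x = -61/2, G_y = 0
E_yy = 0, F_xy = 0, G_xx = 37/2
Compute both Brioschi determinants and normalise by (EG - F^2)^2.
M1 = [[-E_yy/2 + F_xy - G_xx/2, E_x/2, F_x - E_y/2], [F_y - G_x/2, E, F], [G_y/2, F, G]] = [[-37/4, 2/9, 35/6], [61/4, 169/36, -29/3], [0, -29/3, 51/2]]; det M1 = -342515/288
M2 = [[0, E_y/2, G_x/2], [E_y/2, E, F], [G_x/2, F, G]] = [[0, 0, -61/4], [0, 169/36, -29/3], [-61/4, -29/3, 51/2]]; det M2 = -628849/576
det M1 - det M2 = -18727/192; K = -18727/192 / (1891/72)^2 = -8289/58621

Answer: K = -8289/58621


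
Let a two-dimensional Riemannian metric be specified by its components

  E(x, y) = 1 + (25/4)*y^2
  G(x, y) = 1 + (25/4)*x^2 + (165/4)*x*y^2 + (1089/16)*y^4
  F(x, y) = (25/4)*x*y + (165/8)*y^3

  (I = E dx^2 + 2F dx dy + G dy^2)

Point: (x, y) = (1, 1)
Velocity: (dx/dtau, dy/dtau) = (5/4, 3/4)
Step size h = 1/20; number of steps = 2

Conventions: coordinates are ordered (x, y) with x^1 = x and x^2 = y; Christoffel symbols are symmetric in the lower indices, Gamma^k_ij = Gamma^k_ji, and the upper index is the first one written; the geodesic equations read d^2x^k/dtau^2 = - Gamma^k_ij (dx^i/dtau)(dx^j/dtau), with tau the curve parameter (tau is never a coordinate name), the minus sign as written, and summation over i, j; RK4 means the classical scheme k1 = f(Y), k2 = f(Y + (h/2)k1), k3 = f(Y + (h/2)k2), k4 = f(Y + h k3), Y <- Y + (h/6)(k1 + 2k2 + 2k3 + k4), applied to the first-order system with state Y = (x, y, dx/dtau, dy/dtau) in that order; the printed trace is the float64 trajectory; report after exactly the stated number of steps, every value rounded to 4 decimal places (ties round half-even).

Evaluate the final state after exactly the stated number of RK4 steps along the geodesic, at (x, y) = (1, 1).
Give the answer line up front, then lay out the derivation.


Answer: x = 1.1238, y = 1.0695, dx/dtau = 1.2266, dy/dtau = 0.6464

f(Y) = (dx/dtau, dy/dtau, -Gamma^x_ij Y'^i Y'^j, -Gamma^y_ij Y'^i Y'^j) with the Gammas evaluated at the stage position; h = 0.050000; intermediate values shown to 6 dp
step 0: x = 1.0000, y = 1.0000, dx/dtau = 1.2500, dy/dtau = 0.7500
step 1:
  k1: at (x, y) = (1.000000, 1.000000), (dx/dtau, dy/dtau) = (1.250000, 0.750000); Gamma_xxx = 0.000000, Gamma_xxy = 0.050891, Gamma_xyy = 0.335878, Gamma_yxx = 0.000000, Gamma_yxy = 0.218830, Gamma_yyy = 1.444275; k1 = (1.250000, 0.750000, -0.284351, -1.222710)
  k2: at (x, y) = (1.031250, 1.018750), (dx/dtau, dy/dtau) = (1.242891, 0.719432); Gamma_xxx = 0.000000, Gamma_xxy = 0.048385, Gamma_xyy = 0.325327, Gamma_yxx = 0.000000, Gamma_yxy = 0.211642, Gamma_yyy = 1.423025; k2 = (1.242891, 0.719432, -0.254912, -1.115023)
  k3: at (x, y) = (1.031072, 1.017986), (dx/dtau, dy/dtau) = (1.243627, 0.722124); Gamma_xxx = 0.000000, Gamma_xxy = 0.048461, Gamma_xyy = 0.325595, Gamma_yxx = 0.000000, Gamma_yxy = 0.211881, Gamma_yyy = 1.423568; k3 = (1.243627, 0.722124, -0.256827, -1.122900)
  k4: at (x, y) = (1.062181, 1.036106), (dx/dtau, dy/dtau) = (1.237159, 0.693855); Gamma_xxx = 0.000000, Gamma_xxy = 0.046177, Gamma_xyy = 0.315774, Gamma_yxx = 0.000000, Gamma_yxy = 0.205227, Gamma_yyy = 1.403402; k4 = (1.237159, 0.693855, -0.231303, -1.027983)
  Y <- Y + (h/6)(k1 + 2k2 + 2k3 + k4): x = 1.0622, y = 1.0361, dx/dtau = 1.2372, dy/dtau = 0.6939
step 2:
  k1: at (x, y) = (1.062168, 1.036058), (dx/dtau, dy/dtau) = (1.237174, 0.693946); Gamma_xxx = 0.000000, Gamma_xxy = 0.046182, Gamma_xyy = 0.315791, Gamma_yxx = 0.000000, Gamma_yxy = 0.205241, Gamma_yyy = 1.403435; k1 = (1.237174, 0.693946, -0.231370, -1.028251)
  k2: at (x, y) = (1.093098, 1.053407), (dx/dtau, dy/dtau) = (1.231390, 0.668239); Gamma_xxx = 0.000000, Gamma_xxy = 0.044113, Gamma_xyy = 0.306696, Gamma_yxx = 0.000000, Gamma_yxy = 0.199123, Gamma_yyy = 1.384402; k2 = (1.231390, 0.668239, -0.209551, -0.945899)
  k3: at (x, y) = (1.092953, 1.052764), (dx/dtau, dy/dtau) = (1.231935, 0.670298); Gamma_xxx = 0.000000, Gamma_xxy = 0.044170, Gamma_xyy = 0.306903, Gamma_yxx = 0.000000, Gamma_yxy = 0.199307, Gamma_yyy = 1.384836; k3 = (1.231935, 0.670298, -0.210839, -0.951368)
  k4: at (x, y) = (1.123765, 1.069573), (dx/dtau, dy/dtau) = (1.226632, 0.646377); Gamma_xxx = 0.000000, Gamma_xxy = 0.042270, Gamma_xyy = 0.298391, Gamma_yxx = 0.000000, Gamma_yxy = 0.193607, Gamma_yyy = 1.366708; k4 = (1.226632, 0.646377, -0.191698, -0.878025)
  Y <- Y + (h/6)(k1 + 2k2 + 2k3 + k4): x = 1.1238, y = 1.0695, dx/dtau = 1.2266, dy/dtau = 0.6464


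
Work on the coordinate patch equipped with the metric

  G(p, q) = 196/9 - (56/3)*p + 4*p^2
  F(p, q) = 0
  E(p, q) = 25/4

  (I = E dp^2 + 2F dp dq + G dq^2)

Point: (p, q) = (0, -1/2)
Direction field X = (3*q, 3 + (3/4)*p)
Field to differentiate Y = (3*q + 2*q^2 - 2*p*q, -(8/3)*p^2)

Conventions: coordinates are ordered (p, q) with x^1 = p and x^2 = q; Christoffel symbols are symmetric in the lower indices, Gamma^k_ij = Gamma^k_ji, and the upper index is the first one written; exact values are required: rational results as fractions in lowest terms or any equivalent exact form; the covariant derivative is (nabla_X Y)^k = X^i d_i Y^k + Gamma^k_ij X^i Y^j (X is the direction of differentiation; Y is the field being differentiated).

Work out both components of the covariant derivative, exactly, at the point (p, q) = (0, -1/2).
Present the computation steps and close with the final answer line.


E = 25/4, F = 0, G = 196/9 at the point
E_p = 0, E_q = 0, F_p = 0, F_q = 0, G_p = -56/3, G_q = 0
EG - F^2 = 1225/9;  g^inv = (9/1225) * [[196/9, 0], [0, 25/4]]
first-kind symbols [ij,l] = (1/2)(d_i g_jl + d_j g_il - d_l g_ij): [pp,p] = E_p/2 = 0, [pp,q] = F_p - E_q/2 = 0, [pq,p] = E_q/2 = 0, [pq,q] = G_p/2 = -28/3, [qq,p] = F_q - G_p/2 = 28/3, [qq,q] = G_q/2 = 0
Gamma^p_ij = (G*[ij,p] - F*[ij,q])/(EG - F^2), Gamma^q_ij = (E*[ij,q] - F*[ij,p])/(EG - F^2)
Gamma_ppp = 0, Gamma_ppq = 0, Gamma_pqq = 112/75, Gamma_qpp = 0, Gamma_qpq = -3/7, Gamma_qqq = 0
X = (-3/2, 3), Y = (-1, 0) at the point

Answer: (nabla_X Y)^p = 3/2, (nabla_X Y)^q = 9/7


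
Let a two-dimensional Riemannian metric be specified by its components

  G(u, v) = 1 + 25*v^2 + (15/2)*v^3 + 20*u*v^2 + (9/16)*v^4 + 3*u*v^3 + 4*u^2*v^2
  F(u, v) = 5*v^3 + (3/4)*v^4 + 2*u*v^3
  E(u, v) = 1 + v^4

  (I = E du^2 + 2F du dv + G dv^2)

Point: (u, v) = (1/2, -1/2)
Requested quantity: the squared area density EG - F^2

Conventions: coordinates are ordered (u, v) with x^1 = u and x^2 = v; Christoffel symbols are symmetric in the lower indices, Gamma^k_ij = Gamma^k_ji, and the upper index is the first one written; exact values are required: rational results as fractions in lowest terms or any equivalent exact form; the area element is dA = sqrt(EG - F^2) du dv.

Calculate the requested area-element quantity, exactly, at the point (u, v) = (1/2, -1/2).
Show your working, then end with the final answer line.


E = 17/16, F = -45/64, G = 2281/256; EG - F^2 = 2297/256

Answer: EG - F^2 = 2297/256


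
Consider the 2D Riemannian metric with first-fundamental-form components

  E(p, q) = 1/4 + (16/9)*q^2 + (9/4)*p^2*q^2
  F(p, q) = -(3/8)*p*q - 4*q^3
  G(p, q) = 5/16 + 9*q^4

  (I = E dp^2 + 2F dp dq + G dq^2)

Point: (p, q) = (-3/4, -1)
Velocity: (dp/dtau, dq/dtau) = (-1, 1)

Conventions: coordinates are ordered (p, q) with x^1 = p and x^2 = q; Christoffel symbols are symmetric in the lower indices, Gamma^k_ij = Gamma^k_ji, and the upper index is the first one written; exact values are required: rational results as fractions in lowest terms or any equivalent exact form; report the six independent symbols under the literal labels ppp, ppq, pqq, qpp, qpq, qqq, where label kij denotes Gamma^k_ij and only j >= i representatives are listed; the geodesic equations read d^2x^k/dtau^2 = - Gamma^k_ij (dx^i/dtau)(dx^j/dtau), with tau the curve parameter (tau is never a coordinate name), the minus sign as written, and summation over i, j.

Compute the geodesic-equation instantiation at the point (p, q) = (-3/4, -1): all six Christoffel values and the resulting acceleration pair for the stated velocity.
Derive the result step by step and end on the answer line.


E = 1897/576, F = 119/32, G = 149/16 at the point
E_p = -27/8, E_q = -1753/288, F_p = 3/8, F_q = -375/32, G_p = 0, G_q = -36
EG - F^2 = 38801/2304;  g^inv = (2304/38801) * [[149/16, -119/32], [-119/32, 1897/576]]
first-kind symbols [ij,l] = (1/2)(d_i g_jl + d_j g_il - d_l g_ij): [pp,p] = E_p/2 = -27/16, [pp,q] = F_p - E_q/2 = 1969/576, [pq,p] = E_q/2 = -1753/576, [pq,q] = G_p/2 = 0, [qq,p] = F_q - G_p/2 = -375/32, [qq,q] = G_q/2 = -18
Gamma^p_ij = (G*[ij,p] - F*[ij,q])/(EG - F^2), Gamma^q_ij = (E*[ij,q] - F*[ij,p])/(EG - F^2)
Gamma_ppp = -523967/310408, Gamma_ppq = -261197/155204, Gamma_pqq = -194427/77602, Gamma_qpp = 831031/798192, Gamma_qpq = 29801/44344, Gamma_qqq = -20673/22172
d^2p/dtau^2 = -(Gamma_ppp*(-1)^2 + 2*Gamma_ppq*(-1)*(1) + Gamma_pqq*(1)^2) = 11169/13496
d^2q/dtau^2 = -(Gamma_qpp*(-1)^2 + 2*Gamma_qpq*(-1)*(1) + Gamma_qqq*(1)^2) = 42871/34704

Answer: Gamma_ppp = -523967/310408, Gamma_ppq = -261197/155204, Gamma_pqq = -194427/77602, Gamma_qpp = 831031/798192, Gamma_qpq = 29801/44344, Gamma_qqq = -20673/22172; accelerations (d^2p/dtau^2, d^2q/dtau^2) = (11169/13496, 42871/34704)


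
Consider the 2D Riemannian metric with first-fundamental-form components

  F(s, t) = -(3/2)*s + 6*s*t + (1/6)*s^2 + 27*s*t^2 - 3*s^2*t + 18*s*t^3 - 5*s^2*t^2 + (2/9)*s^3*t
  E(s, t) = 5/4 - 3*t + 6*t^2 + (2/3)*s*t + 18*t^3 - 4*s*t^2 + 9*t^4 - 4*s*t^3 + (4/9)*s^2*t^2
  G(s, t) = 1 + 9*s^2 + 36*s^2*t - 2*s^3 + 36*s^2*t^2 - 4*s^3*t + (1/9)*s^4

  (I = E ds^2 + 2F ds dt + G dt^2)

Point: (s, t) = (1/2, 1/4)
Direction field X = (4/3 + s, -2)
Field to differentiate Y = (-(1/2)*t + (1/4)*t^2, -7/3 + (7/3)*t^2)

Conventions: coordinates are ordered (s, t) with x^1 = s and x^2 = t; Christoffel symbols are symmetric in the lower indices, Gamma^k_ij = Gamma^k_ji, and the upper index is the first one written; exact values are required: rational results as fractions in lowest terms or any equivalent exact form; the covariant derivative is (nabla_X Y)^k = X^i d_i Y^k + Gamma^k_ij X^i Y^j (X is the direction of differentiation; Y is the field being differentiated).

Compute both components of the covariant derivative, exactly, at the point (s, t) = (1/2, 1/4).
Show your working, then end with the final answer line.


E = 2593/2304, F = 221/288, G = 205/36 at the point
E_s = -17/144, E_t = 425/144, F_s = 107/96, F_t = 1453/144, G_s = 325/18, G_t = 13
EG - F^2 = 13409/2304;  g^inv = (2304/13409) * [[205/36, -221/288], [-221/288, 2593/2304]]
first-kind symbols [ij,l] = (1/2)(d_i g_jl + d_j g_il - d_l g_ij): [ss,s] = E_s/2 = -17/288, [ss,t] = F_s - E_t/2 = -13/36, [st,s] = E_t/2 = 425/288, [st,t] = G_s/2 = 325/36, [tt,s] = F_t - G_s/2 = 17/16, [tt,t] = G_t/2 = 13/2
Gamma^s_ij = (G*[ij,s] - F*[ij,t])/(EG - F^2), Gamma^t_ij = (E*[ij,t] - F*[ij,s])/(EG - F^2)
Gamma_sss = -136/13409, Gamma_sst = 3400/13409, Gamma_stt = 2448/13409, Gamma_tss = -832/13409, Gamma_tst = 20800/13409, Gamma_ttt = 14976/13409
X = (11/6, -2), Y = (-7/64, -35/16) at the point

Answer: (nabla_X Y)^s = 34483/58512, (nabla_X Y)^t = -8085/2438


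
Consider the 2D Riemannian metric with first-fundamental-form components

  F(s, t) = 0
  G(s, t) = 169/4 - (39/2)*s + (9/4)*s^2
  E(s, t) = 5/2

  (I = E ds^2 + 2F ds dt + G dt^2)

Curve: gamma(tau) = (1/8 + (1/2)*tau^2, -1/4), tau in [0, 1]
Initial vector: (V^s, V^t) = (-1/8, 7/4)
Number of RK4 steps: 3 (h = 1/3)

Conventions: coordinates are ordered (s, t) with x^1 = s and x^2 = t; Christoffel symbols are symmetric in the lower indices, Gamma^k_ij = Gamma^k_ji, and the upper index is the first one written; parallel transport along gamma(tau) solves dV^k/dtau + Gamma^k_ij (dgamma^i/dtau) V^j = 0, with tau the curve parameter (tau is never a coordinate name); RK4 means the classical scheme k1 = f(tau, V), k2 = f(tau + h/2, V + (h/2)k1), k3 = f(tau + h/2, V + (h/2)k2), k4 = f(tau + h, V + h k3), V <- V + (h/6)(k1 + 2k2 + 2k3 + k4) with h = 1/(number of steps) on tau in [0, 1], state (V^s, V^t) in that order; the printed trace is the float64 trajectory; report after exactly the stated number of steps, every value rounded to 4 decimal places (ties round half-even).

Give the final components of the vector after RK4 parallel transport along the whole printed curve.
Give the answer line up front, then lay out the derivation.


Answer: V^s = -0.1250, V^t = 1.9860

gamma'(tau) = (tau, 0); f(tau, V)^k = -Gamma^k_ij(gamma(tau)) gamma'^i(tau) V^j; h = 1/3; intermediate values shown to 6 dp
curve data and Christoffel symbols at the stage parameters:
  tau = 0.000000: gamma = (0.125000, -0.250000), gamma' = (0.000000, 0.000000); Gamma_sss = 0.000000, Gamma_sst = 0.000000, Gamma_stt = 3.787500, Gamma_tss = 0.000000, Gamma_tst = -0.237624, Gamma_ttt = 0.000000
  tau = 0.166667: gamma = (0.138889, -0.250000), gamma' = (0.166667, 0.000000); Gamma_sss = 0.000000, Gamma_sst = 0.000000, Gamma_stt = 3.775000, Gamma_tss = 0.000000, Gamma_tst = -0.238411, Gamma_ttt = 0.000000
  tau = 0.333333: gamma = (0.180556, -0.250000), gamma' = (0.333333, 0.000000); Gamma_sss = 0.000000, Gamma_sst = 0.000000, Gamma_stt = 3.737500, Gamma_tss = 0.000000, Gamma_tst = -0.240803, Gamma_ttt = 0.000000
  tau = 0.500000: gamma = (0.250000, -0.250000), gamma' = (0.500000, 0.000000); Gamma_sss = 0.000000, Gamma_sst = 0.000000, Gamma_stt = 3.675000, Gamma_tss = 0.000000, Gamma_tst = -0.244898, Gamma_ttt = 0.000000
  tau = 0.666667: gamma = (0.347222, -0.250000), gamma' = (0.666667, 0.000000); Gamma_sss = 0.000000, Gamma_sst = 0.000000, Gamma_stt = 3.587500, Gamma_tss = 0.000000, Gamma_tst = -0.250871, Gamma_ttt = 0.000000
  tau = 0.833333: gamma = (0.472222, -0.250000), gamma' = (0.833333, 0.000000); Gamma_sss = 0.000000, Gamma_sst = 0.000000, Gamma_stt = 3.475000, Gamma_tss = 0.000000, Gamma_tst = -0.258993, Gamma_ttt = 0.000000
  tau = 1.000000: gamma = (0.625000, -0.250000), gamma' = (1.000000, 0.000000); Gamma_sss = 0.000000, Gamma_sst = 0.000000, Gamma_stt = 3.337500, Gamma_tss = 0.000000, Gamma_tst = -0.269663, Gamma_ttt = 0.000000
step 0: V^s = -0.1250, V^t = 1.7500
step 1: k1 = (0.000000, 0.000000), k2 = (0.000000, 0.069536), k3 = (0.000000, 0.069997), k4 = (0.000000, 0.142341); V <- V + (h/6)(k1 + 2k2 + 2k3 + k4): V^s = -0.1250, V^t = 1.7734
step 2: k1 = (0.000000, 0.142347), k2 = (0.000000, 0.220057), k3 = (0.000000, 0.221643), k4 = (0.000000, 0.308955); V <- V + (h/6)(k1 + 2k2 + 2k3 + k4): V^s = -0.1250, V^t = 1.8476
step 3: k1 = (0.000000, 0.309000), k2 = (0.000000, 0.409869), k3 = (0.000000, 0.413498), k4 = (0.000000, 0.535387); V <- V + (h/6)(k1 + 2k2 + 2k3 + k4): V^s = -0.1250, V^t = 1.9860


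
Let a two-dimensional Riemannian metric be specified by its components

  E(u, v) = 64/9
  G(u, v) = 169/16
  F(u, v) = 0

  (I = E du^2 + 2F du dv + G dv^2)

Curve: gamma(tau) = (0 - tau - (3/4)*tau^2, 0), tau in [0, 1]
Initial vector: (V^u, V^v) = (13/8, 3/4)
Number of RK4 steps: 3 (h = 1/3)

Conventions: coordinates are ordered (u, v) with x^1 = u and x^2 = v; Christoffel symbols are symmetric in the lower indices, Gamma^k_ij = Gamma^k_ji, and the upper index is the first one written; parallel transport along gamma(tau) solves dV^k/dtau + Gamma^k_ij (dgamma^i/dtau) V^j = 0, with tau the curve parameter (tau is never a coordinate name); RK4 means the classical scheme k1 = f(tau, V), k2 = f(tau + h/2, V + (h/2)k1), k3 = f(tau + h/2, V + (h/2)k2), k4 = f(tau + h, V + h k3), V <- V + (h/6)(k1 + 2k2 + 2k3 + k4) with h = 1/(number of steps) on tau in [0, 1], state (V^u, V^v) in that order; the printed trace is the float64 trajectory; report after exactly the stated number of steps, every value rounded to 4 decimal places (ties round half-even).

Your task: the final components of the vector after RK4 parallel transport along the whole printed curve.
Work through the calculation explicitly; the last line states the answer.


gamma'(tau) = (-1 - (3/2)*tau, 0); f(tau, V)^k = -Gamma^k_ij(gamma(tau)) gamma'^i(tau) V^j; h = 1/3; intermediate values shown to 6 dp
curve data and Christoffel symbols at the stage parameters:
  tau = 0.000000: gamma = (0.000000, 0.000000), gamma' = (-1.000000, 0.000000); Gamma_uuu = 0.000000, Gamma_uuv = 0.000000, Gamma_uvv = 0.000000, Gamma_vuu = 0.000000, Gamma_vuv = 0.000000, Gamma_vvv = 0.000000
  tau = 0.166667: gamma = (-0.187500, 0.000000), gamma' = (-1.250000, 0.000000); Gamma_uuu = 0.000000, Gamma_uuv = 0.000000, Gamma_uvv = 0.000000, Gamma_vuu = 0.000000, Gamma_vuv = 0.000000, Gamma_vvv = 0.000000
  tau = 0.333333: gamma = (-0.416667, 0.000000), gamma' = (-1.500000, 0.000000); Gamma_uuu = 0.000000, Gamma_uuv = 0.000000, Gamma_uvv = 0.000000, Gamma_vuu = 0.000000, Gamma_vuv = 0.000000, Gamma_vvv = 0.000000
  tau = 0.500000: gamma = (-0.687500, 0.000000), gamma' = (-1.750000, 0.000000); Gamma_uuu = 0.000000, Gamma_uuv = 0.000000, Gamma_uvv = 0.000000, Gamma_vuu = 0.000000, Gamma_vuv = 0.000000, Gamma_vvv = 0.000000
  tau = 0.666667: gamma = (-1.000000, 0.000000), gamma' = (-2.000000, 0.000000); Gamma_uuu = 0.000000, Gamma_uuv = 0.000000, Gamma_uvv = 0.000000, Gamma_vuu = 0.000000, Gamma_vuv = 0.000000, Gamma_vvv = 0.000000
  tau = 0.833333: gamma = (-1.354167, 0.000000), gamma' = (-2.250000, 0.000000); Gamma_uuu = 0.000000, Gamma_uuv = 0.000000, Gamma_uvv = 0.000000, Gamma_vuu = 0.000000, Gamma_vuv = 0.000000, Gamma_vvv = 0.000000
  tau = 1.000000: gamma = (-1.750000, 0.000000), gamma' = (-2.500000, 0.000000); Gamma_uuu = 0.000000, Gamma_uuv = 0.000000, Gamma_uvv = 0.000000, Gamma_vuu = 0.000000, Gamma_vuv = 0.000000, Gamma_vvv = 0.000000
step 0: V^u = 1.6250, V^v = 0.7500
step 1: k1 = (0.000000, 0.000000), k2 = (0.000000, 0.000000), k3 = (0.000000, 0.000000), k4 = (0.000000, 0.000000); V <- V + (h/6)(k1 + 2k2 + 2k3 + k4): V^u = 1.6250, V^v = 0.7500
step 2: k1 = (0.000000, 0.000000), k2 = (0.000000, 0.000000), k3 = (0.000000, 0.000000), k4 = (0.000000, 0.000000); V <- V + (h/6)(k1 + 2k2 + 2k3 + k4): V^u = 1.6250, V^v = 0.7500
step 3: k1 = (0.000000, 0.000000), k2 = (0.000000, 0.000000), k3 = (0.000000, 0.000000), k4 = (0.000000, 0.000000); V <- V + (h/6)(k1 + 2k2 + 2k3 + k4): V^u = 1.6250, V^v = 0.7500

Answer: V^u = 1.6250, V^v = 0.7500
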